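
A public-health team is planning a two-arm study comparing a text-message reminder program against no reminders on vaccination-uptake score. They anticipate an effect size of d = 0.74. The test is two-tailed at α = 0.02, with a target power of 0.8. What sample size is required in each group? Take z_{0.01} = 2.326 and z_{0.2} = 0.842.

For two independent groups with equal n: n = 2·((z_{α/2} + z_β) / d)².
z_{α/2} + z_β = 2.326 + 0.842 = 3.168.
n = 2 × (3.168 / 0.74)² = 2 × 4.281² = 2 × 18.33 = 36.7.
Round up to the next whole participant.

n = 37 per group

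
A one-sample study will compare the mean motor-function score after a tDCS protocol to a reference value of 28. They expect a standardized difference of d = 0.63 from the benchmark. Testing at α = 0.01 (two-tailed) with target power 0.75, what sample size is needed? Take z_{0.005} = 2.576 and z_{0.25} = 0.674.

n = 27

For a one-sample test: n = ((z_{α/2} + z_β) / d)².
z_{α/2} + z_β = 2.576 + 0.674 = 3.250.
n = (3.250 / 0.63)² = 5.159² = 26.61.
Round up.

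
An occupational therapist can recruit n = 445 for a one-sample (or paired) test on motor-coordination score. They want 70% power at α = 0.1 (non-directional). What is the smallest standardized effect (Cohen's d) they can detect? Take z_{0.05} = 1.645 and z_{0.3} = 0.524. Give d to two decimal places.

d_min ≈ 0.10

For a single sample (or paired design) of n = 445: d_min = (z_{α/2} + z_β)/√n.
z-sum = 1.645 + 0.524 = 2.169.
d_min = 2.169 / √445 = 2.169 / 21.095 = 0.103.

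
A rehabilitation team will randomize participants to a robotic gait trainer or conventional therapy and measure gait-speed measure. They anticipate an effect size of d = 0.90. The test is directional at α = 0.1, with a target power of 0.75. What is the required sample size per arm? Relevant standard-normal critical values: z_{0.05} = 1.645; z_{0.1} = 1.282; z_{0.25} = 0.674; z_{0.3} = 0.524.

For two independent groups with equal n: n = 2·((z_{α} + z_β) / d)².
z_{α} + z_β = 1.282 + 0.674 = 1.956.
n = 2 × (1.956 / 0.90)² = 2 × 2.173² = 2 × 4.72 = 9.4.
Round up to the next whole participant.

n = 10 per group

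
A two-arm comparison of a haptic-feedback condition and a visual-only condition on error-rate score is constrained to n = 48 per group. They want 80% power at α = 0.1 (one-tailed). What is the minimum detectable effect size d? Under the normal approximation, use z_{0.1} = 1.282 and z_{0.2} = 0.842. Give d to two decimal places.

For two independent groups of n = 48 each: d_min = (z_{α} + z_β)·√(2/n).
z-sum = 1.282 + 0.842 = 2.124.
d_min = 2.124 × √(2/48) = 2.124 × 0.2041 = 0.434.

d_min ≈ 0.43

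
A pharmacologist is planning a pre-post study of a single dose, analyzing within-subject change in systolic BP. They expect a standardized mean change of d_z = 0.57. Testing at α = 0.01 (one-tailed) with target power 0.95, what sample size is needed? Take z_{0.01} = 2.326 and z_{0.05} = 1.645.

For a paired (one-sample on differences) test: n = ((z_{α} + z_β) / d)².
z_{α} + z_β = 2.326 + 1.645 = 3.971.
n = (3.971 / 0.57)² = 6.967² = 48.53.
Round up.

n = 49 pairs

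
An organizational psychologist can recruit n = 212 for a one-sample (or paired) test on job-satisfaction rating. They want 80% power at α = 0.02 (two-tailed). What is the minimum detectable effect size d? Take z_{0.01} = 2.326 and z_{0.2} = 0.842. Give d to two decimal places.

d_min ≈ 0.22

For a single sample (or paired design) of n = 212: d_min = (z_{α/2} + z_β)/√n.
z-sum = 2.326 + 0.842 = 3.168.
d_min = 3.168 / √212 = 3.168 / 14.560 = 0.218.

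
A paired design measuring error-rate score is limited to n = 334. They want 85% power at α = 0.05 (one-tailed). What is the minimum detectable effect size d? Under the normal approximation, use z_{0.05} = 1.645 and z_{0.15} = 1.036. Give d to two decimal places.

For a single sample (or paired design) of n = 334: d_min = (z_{α} + z_β)/√n.
z-sum = 1.645 + 1.036 = 2.681.
d_min = 2.681 / √334 = 2.681 / 18.276 = 0.147.

d_min ≈ 0.15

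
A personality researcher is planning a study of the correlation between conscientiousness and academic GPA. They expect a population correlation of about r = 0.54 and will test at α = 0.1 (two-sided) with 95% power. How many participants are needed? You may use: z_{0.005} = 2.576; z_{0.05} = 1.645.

n = 33

Fisher's z: C = ½·ln((1+r)/(1−r)) = ½·ln(3.3478) = 0.6042.
n = ((z_{α/2} + z_β)/C)² + 3.
(1.645 + 1.645) / 0.6042 = 3.290 / 0.6042 = 5.445.
n = 5.445² + 3 = 29.65 + 3 = 32.7.
Round up.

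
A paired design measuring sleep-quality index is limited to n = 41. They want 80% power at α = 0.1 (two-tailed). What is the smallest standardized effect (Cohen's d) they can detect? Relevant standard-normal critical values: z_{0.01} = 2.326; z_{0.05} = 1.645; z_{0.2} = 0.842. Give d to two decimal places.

For a single sample (or paired design) of n = 41: d_min = (z_{α/2} + z_β)/√n.
z-sum = 1.645 + 0.842 = 2.487.
d_min = 2.487 / √41 = 2.487 / 6.403 = 0.388.

d_min ≈ 0.39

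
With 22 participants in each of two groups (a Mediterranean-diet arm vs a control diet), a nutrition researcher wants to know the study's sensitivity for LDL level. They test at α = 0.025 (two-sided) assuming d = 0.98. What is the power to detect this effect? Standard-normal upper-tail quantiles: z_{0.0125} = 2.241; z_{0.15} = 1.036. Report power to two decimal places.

power ≈ 0.84

For two equal groups, power = Φ(d·√(n/2) − z_{α/2}).
d·√(n/2) = 0.98 × √(22/2) = 0.98 × 3.317 = 3.250.
z_β = 3.250 − 2.241 = 1.009.
Power = Φ(1.009) = 0.844.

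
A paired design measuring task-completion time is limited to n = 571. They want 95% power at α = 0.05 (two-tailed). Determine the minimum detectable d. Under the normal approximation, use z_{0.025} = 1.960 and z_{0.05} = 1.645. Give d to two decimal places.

d_min ≈ 0.15

For a single sample (or paired design) of n = 571: d_min = (z_{α/2} + z_β)/√n.
z-sum = 1.960 + 1.645 = 3.605.
d_min = 3.605 / √571 = 3.605 / 23.896 = 0.151.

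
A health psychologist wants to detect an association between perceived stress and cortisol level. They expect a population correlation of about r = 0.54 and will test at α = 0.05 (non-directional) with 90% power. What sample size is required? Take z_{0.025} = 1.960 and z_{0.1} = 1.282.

n = 32

Fisher's z: C = ½·ln((1+r)/(1−r)) = ½·ln(3.3478) = 0.6042.
n = ((z_{α/2} + z_β)/C)² + 3.
(1.960 + 1.282) / 0.6042 = 3.242 / 0.6042 = 5.366.
n = 5.366² + 3 = 28.79 + 3 = 31.8.
Round up.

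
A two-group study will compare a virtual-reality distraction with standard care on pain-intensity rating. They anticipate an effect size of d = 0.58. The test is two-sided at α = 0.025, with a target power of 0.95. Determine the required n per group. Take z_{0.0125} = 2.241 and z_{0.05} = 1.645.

For two independent groups with equal n: n = 2·((z_{α/2} + z_β) / d)².
z_{α/2} + z_β = 2.241 + 1.645 = 3.886.
n = 2 × (3.886 / 0.58)² = 2 × 6.700² = 2 × 44.89 = 89.8.
Round up to the next whole participant.

n = 90 per group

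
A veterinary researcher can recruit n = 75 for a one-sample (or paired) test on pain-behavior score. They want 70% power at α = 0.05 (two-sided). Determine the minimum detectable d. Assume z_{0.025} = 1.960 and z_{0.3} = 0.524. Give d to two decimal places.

d_min ≈ 0.29

For a single sample (or paired design) of n = 75: d_min = (z_{α/2} + z_β)/√n.
z-sum = 1.960 + 0.524 = 2.484.
d_min = 2.484 / √75 = 2.484 / 8.660 = 0.287.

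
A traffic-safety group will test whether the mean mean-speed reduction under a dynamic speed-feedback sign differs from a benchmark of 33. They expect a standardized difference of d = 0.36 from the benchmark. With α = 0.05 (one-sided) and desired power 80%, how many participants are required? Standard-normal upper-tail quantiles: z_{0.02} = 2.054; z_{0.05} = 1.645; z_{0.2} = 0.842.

For a one-sample test: n = ((z_{α} + z_β) / d)².
z_{α} + z_β = 1.645 + 0.842 = 2.487.
n = (2.487 / 0.36)² = 6.908² = 47.73.
Round up.

n = 48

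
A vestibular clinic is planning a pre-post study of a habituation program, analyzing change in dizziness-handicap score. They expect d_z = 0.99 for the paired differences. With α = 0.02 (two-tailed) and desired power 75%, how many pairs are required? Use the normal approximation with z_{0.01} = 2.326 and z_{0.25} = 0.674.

For a paired (one-sample on differences) test: n = ((z_{α/2} + z_β) / d)².
z_{α/2} + z_β = 2.326 + 0.674 = 3.000.
n = (3.000 / 0.99)² = 3.030² = 9.18.
Round up.

n = 10 pairs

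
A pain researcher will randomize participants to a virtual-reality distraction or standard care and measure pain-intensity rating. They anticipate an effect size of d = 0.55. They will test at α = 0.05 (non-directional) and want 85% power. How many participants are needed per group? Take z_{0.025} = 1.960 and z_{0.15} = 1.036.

n = 60 per group

For two independent groups with equal n: n = 2·((z_{α/2} + z_β) / d)².
z_{α/2} + z_β = 1.960 + 1.036 = 2.996.
n = 2 × (2.996 / 0.55)² = 2 × 5.447² = 2 × 29.67 = 59.3.
Round up to the next whole participant.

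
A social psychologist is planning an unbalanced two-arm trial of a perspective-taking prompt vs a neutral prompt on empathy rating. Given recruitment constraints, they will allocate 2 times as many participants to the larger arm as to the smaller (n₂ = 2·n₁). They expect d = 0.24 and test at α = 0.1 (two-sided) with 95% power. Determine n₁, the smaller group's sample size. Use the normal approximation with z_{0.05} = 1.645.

With allocation ratio k = n₂/n₁ = 2, Var(x̄₁−x̄₂) = σ²(1/n₁ + 1/(k·n₁)) = σ²·(k+1)/(k·n₁).
So n₁ = (1 + 1/k)·((z_{α/2} + z_β)/d)² = 1.500 × (3.290/0.24)².
n₁ = 1.500 × 187.92 = 281.9.
Round up: n₁ = 282, giving n₂ = 2 × 282 = 564.

n₁ = 282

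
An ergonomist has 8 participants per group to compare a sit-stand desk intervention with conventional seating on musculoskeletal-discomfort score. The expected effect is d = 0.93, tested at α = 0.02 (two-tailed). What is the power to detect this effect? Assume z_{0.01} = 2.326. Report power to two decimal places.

power ≈ 0.32

For two equal groups, power = Φ(d·√(n/2) − z_{α/2}).
d·√(n/2) = 0.93 × √(8/2) = 0.93 × 2.000 = 1.860.
z_β = 1.860 − 2.326 = -0.466.
Power = Φ(-0.466) = 0.321.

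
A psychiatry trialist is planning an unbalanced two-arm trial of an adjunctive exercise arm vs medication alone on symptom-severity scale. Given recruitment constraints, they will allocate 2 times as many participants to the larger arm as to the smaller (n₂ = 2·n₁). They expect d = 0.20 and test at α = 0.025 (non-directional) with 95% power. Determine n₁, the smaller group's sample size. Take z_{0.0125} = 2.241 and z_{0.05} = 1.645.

With allocation ratio k = n₂/n₁ = 2, Var(x̄₁−x̄₂) = σ²(1/n₁ + 1/(k·n₁)) = σ²·(k+1)/(k·n₁).
So n₁ = (1 + 1/k)·((z_{α/2} + z_β)/d)² = 1.500 × (3.886/0.20)².
n₁ = 1.500 × 377.52 = 566.3.
Round up: n₁ = 567, giving n₂ = 2 × 567 = 1134.

n₁ = 567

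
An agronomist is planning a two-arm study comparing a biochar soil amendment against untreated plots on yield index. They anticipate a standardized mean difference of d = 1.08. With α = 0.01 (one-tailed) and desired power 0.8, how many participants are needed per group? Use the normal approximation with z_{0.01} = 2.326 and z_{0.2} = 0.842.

n = 18 per group

For two independent groups with equal n: n = 2·((z_{α} + z_β) / d)².
z_{α} + z_β = 2.326 + 0.842 = 3.168.
n = 2 × (3.168 / 1.08)² = 2 × 2.933² = 2 × 8.60 = 17.2.
Round up to the next whole participant.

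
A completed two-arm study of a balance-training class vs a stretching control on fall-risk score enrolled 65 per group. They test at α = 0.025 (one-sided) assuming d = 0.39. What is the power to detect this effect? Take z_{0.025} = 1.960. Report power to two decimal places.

For two equal groups, power = Φ(d·√(n/2) − z_{α}).
d·√(n/2) = 0.39 × √(65/2) = 0.39 × 5.701 = 2.223.
z_β = 2.223 − 1.960 = 0.263.
Power = Φ(0.263) = 0.604.

power ≈ 0.60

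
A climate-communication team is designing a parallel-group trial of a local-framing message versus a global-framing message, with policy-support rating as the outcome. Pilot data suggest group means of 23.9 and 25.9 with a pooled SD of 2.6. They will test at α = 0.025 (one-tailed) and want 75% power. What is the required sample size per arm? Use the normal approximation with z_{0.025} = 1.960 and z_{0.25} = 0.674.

n = 24 per group

Cohen's d = |M₁ − M₂| / SD_pooled = |23.9 − 25.9| / 2.6 = 2.0 / 2.6 = 0.769.
For two independent groups with equal n: n = 2·((z_{α} + z_β) / d)².
z_{α} + z_β = 1.960 + 0.674 = 2.634.
n = 2 × (2.634 / 0.769)² = 2 × 3.425² = 2 × 11.73 = 23.5.
Round up to the next whole participant.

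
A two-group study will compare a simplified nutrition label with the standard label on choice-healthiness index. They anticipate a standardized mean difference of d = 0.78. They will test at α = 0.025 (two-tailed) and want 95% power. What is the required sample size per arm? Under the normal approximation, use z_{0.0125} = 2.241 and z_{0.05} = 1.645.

For two independent groups with equal n: n = 2·((z_{α/2} + z_β) / d)².
z_{α/2} + z_β = 2.241 + 1.645 = 3.886.
n = 2 × (3.886 / 0.78)² = 2 × 4.982² = 2 × 24.82 = 49.6.
Round up to the next whole participant.

n = 50 per group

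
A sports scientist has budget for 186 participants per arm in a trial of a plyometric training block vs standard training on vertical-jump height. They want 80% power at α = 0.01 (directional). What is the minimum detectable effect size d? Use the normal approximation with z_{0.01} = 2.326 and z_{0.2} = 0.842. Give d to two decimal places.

For two independent groups of n = 186 each: d_min = (z_{α} + z_β)·√(2/n).
z-sum = 2.326 + 0.842 = 3.168.
d_min = 3.168 × √(2/186) = 3.168 × 0.1037 = 0.329.

d_min ≈ 0.33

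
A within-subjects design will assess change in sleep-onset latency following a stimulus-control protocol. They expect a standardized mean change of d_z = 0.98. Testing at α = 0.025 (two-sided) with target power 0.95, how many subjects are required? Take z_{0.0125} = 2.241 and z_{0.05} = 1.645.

For a paired (one-sample on differences) test: n = ((z_{α/2} + z_β) / d)².
z_{α/2} + z_β = 2.241 + 1.645 = 3.886.
n = (3.886 / 0.98)² = 3.965² = 15.72.
Round up.

n = 16 pairs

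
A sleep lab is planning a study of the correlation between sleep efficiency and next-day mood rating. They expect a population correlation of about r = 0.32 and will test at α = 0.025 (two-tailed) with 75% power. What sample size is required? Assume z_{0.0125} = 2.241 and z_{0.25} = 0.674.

Fisher's z: C = ½·ln((1+r)/(1−r)) = ½·ln(1.9412) = 0.3316.
n = ((z_{α/2} + z_β)/C)² + 3.
(2.241 + 0.674) / 0.3316 = 2.915 / 0.3316 = 8.791.
n = 8.791² + 3 = 77.28 + 3 = 80.3.
Round up.

n = 81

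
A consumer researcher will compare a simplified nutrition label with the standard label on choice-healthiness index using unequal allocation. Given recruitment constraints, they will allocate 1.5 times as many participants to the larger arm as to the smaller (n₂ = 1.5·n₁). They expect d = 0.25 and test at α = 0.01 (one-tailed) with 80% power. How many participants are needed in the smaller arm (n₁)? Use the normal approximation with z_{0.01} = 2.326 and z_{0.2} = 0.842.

n₁ = 268

With allocation ratio k = n₂/n₁ = 1.5, Var(x̄₁−x̄₂) = σ²(1/n₁ + 1/(k·n₁)) = σ²·(k+1)/(k·n₁).
So n₁ = (1 + 1/k)·((z_{α} + z_β)/d)² = 1.667 × (3.168/0.25)².
n₁ = 1.667 × 160.58 = 267.6.
Round up: n₁ = 268, giving n₂ = 1.5 × 268 = 402.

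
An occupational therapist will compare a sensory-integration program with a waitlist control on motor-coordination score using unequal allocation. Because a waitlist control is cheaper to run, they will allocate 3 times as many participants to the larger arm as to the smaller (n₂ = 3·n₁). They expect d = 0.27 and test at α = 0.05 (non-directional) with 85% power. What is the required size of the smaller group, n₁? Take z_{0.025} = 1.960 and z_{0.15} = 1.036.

n₁ = 165

With allocation ratio k = n₂/n₁ = 3, Var(x̄₁−x̄₂) = σ²(1/n₁ + 1/(k·n₁)) = σ²·(k+1)/(k·n₁).
So n₁ = (1 + 1/k)·((z_{α/2} + z_β)/d)² = 1.333 × (2.996/0.27)².
n₁ = 1.333 × 123.13 = 164.2.
Round up: n₁ = 165, giving n₂ = 3 × 165 = 495.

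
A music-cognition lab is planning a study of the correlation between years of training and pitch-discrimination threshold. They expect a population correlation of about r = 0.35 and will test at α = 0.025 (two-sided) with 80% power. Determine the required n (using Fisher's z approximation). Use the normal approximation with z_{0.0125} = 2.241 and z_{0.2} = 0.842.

Fisher's z: C = ½·ln((1+r)/(1−r)) = ½·ln(2.0769) = 0.3654.
n = ((z_{α/2} + z_β)/C)² + 3.
(2.241 + 0.842) / 0.3654 = 3.083 / 0.3654 = 8.437.
n = 8.437² + 3 = 71.19 + 3 = 74.2.
Round up.

n = 75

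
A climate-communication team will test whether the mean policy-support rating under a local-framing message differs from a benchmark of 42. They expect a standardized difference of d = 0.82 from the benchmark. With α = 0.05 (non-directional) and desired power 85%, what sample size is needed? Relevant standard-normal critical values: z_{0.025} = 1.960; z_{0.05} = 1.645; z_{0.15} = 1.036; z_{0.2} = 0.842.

For a one-sample test: n = ((z_{α/2} + z_β) / d)².
z_{α/2} + z_β = 1.960 + 1.036 = 2.996.
n = (2.996 / 0.82)² = 3.654² = 13.35.
Round up.

n = 14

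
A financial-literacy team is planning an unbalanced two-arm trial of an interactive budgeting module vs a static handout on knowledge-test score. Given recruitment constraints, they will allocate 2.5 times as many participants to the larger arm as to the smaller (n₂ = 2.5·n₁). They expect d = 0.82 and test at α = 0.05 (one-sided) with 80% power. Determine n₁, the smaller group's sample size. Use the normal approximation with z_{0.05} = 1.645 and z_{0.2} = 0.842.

n₁ = 13

With allocation ratio k = n₂/n₁ = 2.5, Var(x̄₁−x̄₂) = σ²(1/n₁ + 1/(k·n₁)) = σ²·(k+1)/(k·n₁).
So n₁ = (1 + 1/k)·((z_{α} + z_β)/d)² = 1.400 × (2.487/0.82)².
n₁ = 1.400 × 9.20 = 12.9.
Round up: n₁ = 13, giving n₂ = ⌈2.5 × 13⌉ = ⌈32.5⌉ = 33.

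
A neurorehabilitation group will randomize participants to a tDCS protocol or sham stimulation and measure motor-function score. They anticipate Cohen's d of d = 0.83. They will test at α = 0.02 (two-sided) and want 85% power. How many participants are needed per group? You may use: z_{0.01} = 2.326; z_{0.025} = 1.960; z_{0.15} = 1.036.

For two independent groups with equal n: n = 2·((z_{α/2} + z_β) / d)².
z_{α/2} + z_β = 2.326 + 1.036 = 3.362.
n = 2 × (3.362 / 0.83)² = 2 × 4.051² = 2 × 16.41 = 32.8.
Round up to the next whole participant.

n = 33 per group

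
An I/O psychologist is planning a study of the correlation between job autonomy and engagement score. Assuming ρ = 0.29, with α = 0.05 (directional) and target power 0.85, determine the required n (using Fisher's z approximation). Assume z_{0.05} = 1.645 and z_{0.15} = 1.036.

n = 84

Fisher's z: C = ½·ln((1+r)/(1−r)) = ½·ln(1.8169) = 0.2986.
n = ((z_{α} + z_β)/C)² + 3.
(1.645 + 1.036) / 0.2986 = 2.681 / 0.2986 = 8.979.
n = 8.979² + 3 = 80.61 + 3 = 83.6.
Round up.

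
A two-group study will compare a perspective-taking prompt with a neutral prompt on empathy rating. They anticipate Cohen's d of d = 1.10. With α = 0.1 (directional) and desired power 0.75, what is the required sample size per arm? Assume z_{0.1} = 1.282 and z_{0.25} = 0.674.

For two independent groups with equal n: n = 2·((z_{α} + z_β) / d)².
z_{α} + z_β = 1.282 + 0.674 = 1.956.
n = 2 × (1.956 / 1.10)² = 2 × 1.778² = 2 × 3.16 = 6.3.
Round up to the next whole participant.

n = 7 per group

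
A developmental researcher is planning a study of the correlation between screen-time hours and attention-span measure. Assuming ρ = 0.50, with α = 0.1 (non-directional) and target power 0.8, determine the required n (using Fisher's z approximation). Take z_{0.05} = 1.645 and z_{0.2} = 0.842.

Fisher's z: C = ½·ln((1+r)/(1−r)) = ½·ln(3.0000) = 0.5493.
n = ((z_{α/2} + z_β)/C)² + 3.
(1.645 + 0.842) / 0.5493 = 2.487 / 0.5493 = 4.528.
n = 4.528² + 3 = 20.50 + 3 = 23.5.
Round up.

n = 24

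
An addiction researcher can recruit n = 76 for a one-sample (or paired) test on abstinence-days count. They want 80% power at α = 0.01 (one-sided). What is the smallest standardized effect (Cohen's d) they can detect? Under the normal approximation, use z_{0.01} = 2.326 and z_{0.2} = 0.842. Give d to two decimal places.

For a single sample (or paired design) of n = 76: d_min = (z_{α} + z_β)/√n.
z-sum = 2.326 + 0.842 = 3.168.
d_min = 3.168 / √76 = 3.168 / 8.718 = 0.363.

d_min ≈ 0.36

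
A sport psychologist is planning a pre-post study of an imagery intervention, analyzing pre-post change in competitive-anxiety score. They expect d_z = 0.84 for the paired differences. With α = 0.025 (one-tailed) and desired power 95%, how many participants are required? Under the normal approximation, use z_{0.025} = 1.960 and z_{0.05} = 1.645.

For a paired (one-sample on differences) test: n = ((z_{α} + z_β) / d)².
z_{α} + z_β = 1.960 + 1.645 = 3.605.
n = (3.605 / 0.84)² = 4.292² = 18.42.
Round up.

n = 19 pairs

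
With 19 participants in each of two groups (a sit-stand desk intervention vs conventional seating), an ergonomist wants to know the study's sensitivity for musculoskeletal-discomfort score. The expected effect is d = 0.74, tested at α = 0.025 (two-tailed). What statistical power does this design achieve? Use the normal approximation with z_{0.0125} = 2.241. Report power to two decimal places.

power ≈ 0.52

For two equal groups, power = Φ(d·√(n/2) − z_{α/2}).
d·√(n/2) = 0.74 × √(19/2) = 0.74 × 3.082 = 2.281.
z_β = 2.281 − 2.241 = 0.040.
Power = Φ(0.040) = 0.516.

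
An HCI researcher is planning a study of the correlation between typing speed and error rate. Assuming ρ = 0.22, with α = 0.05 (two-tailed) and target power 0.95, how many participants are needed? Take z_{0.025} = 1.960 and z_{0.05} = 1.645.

Fisher's z: C = ½·ln((1+r)/(1−r)) = ½·ln(1.5641) = 0.2237.
n = ((z_{α/2} + z_β)/C)² + 3.
(1.960 + 1.645) / 0.2237 = 3.605 / 0.2237 = 16.115.
n = 16.115² + 3 = 259.70 + 3 = 262.7.
Round up.

n = 263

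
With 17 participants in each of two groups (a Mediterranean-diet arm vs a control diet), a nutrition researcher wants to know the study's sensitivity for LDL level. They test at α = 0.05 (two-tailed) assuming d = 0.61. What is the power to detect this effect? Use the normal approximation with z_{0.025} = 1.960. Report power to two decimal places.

power ≈ 0.43

For two equal groups, power = Φ(d·√(n/2) − z_{α/2}).
d·√(n/2) = 0.61 × √(17/2) = 0.61 × 2.915 = 1.778.
z_β = 1.778 − 1.960 = -0.182.
Power = Φ(-0.182) = 0.428.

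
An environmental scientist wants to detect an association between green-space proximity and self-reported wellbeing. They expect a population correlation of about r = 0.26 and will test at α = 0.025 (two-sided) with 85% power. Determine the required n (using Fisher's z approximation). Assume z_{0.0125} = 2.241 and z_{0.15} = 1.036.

Fisher's z: C = ½·ln((1+r)/(1−r)) = ½·ln(1.7027) = 0.2661.
n = ((z_{α/2} + z_β)/C)² + 3.
(2.241 + 1.036) / 0.2661 = 3.277 / 0.2661 = 12.315.
n = 12.315² + 3 = 151.66 + 3 = 154.7.
Round up.

n = 155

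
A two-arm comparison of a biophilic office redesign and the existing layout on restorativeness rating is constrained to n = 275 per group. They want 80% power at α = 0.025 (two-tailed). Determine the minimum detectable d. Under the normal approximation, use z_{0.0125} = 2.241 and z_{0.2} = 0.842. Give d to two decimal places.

For two independent groups of n = 275 each: d_min = (z_{α/2} + z_β)·√(2/n).
z-sum = 2.241 + 0.842 = 3.083.
d_min = 3.083 × √(2/275) = 3.083 × 0.0853 = 0.263.

d_min ≈ 0.26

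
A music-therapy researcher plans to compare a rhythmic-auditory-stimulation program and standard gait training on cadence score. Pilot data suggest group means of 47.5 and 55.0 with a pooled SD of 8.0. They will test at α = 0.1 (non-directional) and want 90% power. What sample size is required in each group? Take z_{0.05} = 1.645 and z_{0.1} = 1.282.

n = 20 per group

Cohen's d = |M₁ − M₂| / SD_pooled = |47.5 − 55.0| / 8.0 = 7.5 / 8.0 = 0.938.
For two independent groups with equal n: n = 2·((z_{α/2} + z_β) / d)².
z_{α/2} + z_β = 1.645 + 1.282 = 2.927.
n = 2 × (2.927 / 0.938)² = 2 × 3.120² = 2 × 9.74 = 19.5.
Round up to the next whole participant.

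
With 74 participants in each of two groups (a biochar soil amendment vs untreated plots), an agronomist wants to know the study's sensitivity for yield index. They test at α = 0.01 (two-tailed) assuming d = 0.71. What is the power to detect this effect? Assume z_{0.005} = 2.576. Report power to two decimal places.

power ≈ 0.96

For two equal groups, power = Φ(d·√(n/2) − z_{α/2}).
d·√(n/2) = 0.71 × √(74/2) = 0.71 × 6.083 = 4.319.
z_β = 4.319 − 2.576 = 1.743.
Power = Φ(1.743) = 0.959.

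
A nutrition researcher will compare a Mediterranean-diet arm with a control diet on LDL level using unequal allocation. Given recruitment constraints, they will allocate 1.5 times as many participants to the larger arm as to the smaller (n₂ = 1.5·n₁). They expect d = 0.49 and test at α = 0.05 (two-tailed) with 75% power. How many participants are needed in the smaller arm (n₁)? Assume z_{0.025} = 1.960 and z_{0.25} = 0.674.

n₁ = 49

With allocation ratio k = n₂/n₁ = 1.5, Var(x̄₁−x̄₂) = σ²(1/n₁ + 1/(k·n₁)) = σ²·(k+1)/(k·n₁).
So n₁ = (1 + 1/k)·((z_{α/2} + z_β)/d)² = 1.667 × (2.634/0.49)².
n₁ = 1.667 × 28.90 = 48.2.
Round up: n₁ = 49, giving n₂ = ⌈1.5 × 49⌉ = ⌈73.5⌉ = 74.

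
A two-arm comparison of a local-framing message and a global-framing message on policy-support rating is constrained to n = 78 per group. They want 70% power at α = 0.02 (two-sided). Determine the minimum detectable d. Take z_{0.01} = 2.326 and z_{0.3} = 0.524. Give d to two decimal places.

For two independent groups of n = 78 each: d_min = (z_{α/2} + z_β)·√(2/n).
z-sum = 2.326 + 0.524 = 2.850.
d_min = 2.850 × √(2/78) = 2.850 × 0.1601 = 0.456.

d_min ≈ 0.46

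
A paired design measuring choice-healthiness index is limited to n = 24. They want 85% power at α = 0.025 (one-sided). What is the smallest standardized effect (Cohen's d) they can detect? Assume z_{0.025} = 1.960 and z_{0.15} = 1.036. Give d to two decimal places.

d_min ≈ 0.61

For a single sample (or paired design) of n = 24: d_min = (z_{α} + z_β)/√n.
z-sum = 1.960 + 1.036 = 2.996.
d_min = 2.996 / √24 = 2.996 / 4.899 = 0.612.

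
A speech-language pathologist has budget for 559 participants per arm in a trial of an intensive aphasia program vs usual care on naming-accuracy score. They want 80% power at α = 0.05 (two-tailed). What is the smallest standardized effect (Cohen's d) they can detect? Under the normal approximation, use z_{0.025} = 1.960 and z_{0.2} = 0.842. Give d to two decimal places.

d_min ≈ 0.17

For two independent groups of n = 559 each: d_min = (z_{α/2} + z_β)·√(2/n).
z-sum = 1.960 + 0.842 = 2.802.
d_min = 2.802 × √(2/559) = 2.802 × 0.0598 = 0.168.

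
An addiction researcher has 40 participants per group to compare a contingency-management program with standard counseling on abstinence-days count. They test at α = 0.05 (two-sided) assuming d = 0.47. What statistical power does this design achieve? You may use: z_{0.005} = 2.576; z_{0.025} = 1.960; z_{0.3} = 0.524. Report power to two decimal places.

power ≈ 0.56

For two equal groups, power = Φ(d·√(n/2) − z_{α/2}).
d·√(n/2) = 0.47 × √(40/2) = 0.47 × 4.472 = 2.102.
z_β = 2.102 − 1.960 = 0.142.
Power = Φ(0.142) = 0.556.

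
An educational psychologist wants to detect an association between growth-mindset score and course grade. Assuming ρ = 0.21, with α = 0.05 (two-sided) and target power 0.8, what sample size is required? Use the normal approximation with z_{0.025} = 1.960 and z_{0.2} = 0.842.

n = 176

Fisher's z: C = ½·ln((1+r)/(1−r)) = ½·ln(1.5316) = 0.2132.
n = ((z_{α/2} + z_β)/C)² + 3.
(1.960 + 0.842) / 0.2132 = 2.802 / 0.2132 = 13.143.
n = 13.143² + 3 = 172.73 + 3 = 175.7.
Round up.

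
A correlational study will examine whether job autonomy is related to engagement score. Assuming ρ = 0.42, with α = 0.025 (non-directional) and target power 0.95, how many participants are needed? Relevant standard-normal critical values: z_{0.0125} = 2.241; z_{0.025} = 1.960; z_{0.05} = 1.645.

n = 79

Fisher's z: C = ½·ln((1+r)/(1−r)) = ½·ln(2.4483) = 0.4477.
n = ((z_{α/2} + z_β)/C)² + 3.
(2.241 + 1.645) / 0.4477 = 3.886 / 0.4477 = 8.680.
n = 8.680² + 3 = 75.34 + 3 = 78.3.
Round up.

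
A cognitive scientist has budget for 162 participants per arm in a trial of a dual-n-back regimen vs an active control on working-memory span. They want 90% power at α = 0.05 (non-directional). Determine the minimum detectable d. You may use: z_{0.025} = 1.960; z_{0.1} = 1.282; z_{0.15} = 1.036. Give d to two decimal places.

d_min ≈ 0.36

For two independent groups of n = 162 each: d_min = (z_{α/2} + z_β)·√(2/n).
z-sum = 1.960 + 1.282 = 3.242.
d_min = 3.242 × √(2/162) = 3.242 × 0.1111 = 0.360.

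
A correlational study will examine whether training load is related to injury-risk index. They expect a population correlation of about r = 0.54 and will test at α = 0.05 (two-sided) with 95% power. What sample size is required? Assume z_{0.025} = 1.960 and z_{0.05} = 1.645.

n = 39

Fisher's z: C = ½·ln((1+r)/(1−r)) = ½·ln(3.3478) = 0.6042.
n = ((z_{α/2} + z_β)/C)² + 3.
(1.960 + 1.645) / 0.6042 = 3.605 / 0.6042 = 5.967.
n = 5.967² + 3 = 35.60 + 3 = 38.6.
Round up.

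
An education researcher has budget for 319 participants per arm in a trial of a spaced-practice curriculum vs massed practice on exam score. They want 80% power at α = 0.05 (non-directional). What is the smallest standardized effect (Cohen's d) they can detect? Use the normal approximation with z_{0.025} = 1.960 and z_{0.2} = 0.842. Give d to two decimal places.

d_min ≈ 0.22

For two independent groups of n = 319 each: d_min = (z_{α/2} + z_β)·√(2/n).
z-sum = 1.960 + 0.842 = 2.802.
d_min = 2.802 × √(2/319) = 2.802 × 0.0792 = 0.222.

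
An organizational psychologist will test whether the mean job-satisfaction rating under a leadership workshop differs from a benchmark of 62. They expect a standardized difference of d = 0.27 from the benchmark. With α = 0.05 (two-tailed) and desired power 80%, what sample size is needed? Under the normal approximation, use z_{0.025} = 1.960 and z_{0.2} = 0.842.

n = 108

For a one-sample test: n = ((z_{α/2} + z_β) / d)².
z_{α/2} + z_β = 1.960 + 0.842 = 2.802.
n = (2.802 / 0.27)² = 10.378² = 107.70.
Round up.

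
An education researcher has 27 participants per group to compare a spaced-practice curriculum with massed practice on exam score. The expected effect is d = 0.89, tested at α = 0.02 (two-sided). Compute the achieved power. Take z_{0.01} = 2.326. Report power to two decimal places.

power ≈ 0.83

For two equal groups, power = Φ(d·√(n/2) − z_{α/2}).
d·√(n/2) = 0.89 × √(27/2) = 0.89 × 3.674 = 3.270.
z_β = 3.270 − 2.326 = 0.944.
Power = Φ(0.944) = 0.827.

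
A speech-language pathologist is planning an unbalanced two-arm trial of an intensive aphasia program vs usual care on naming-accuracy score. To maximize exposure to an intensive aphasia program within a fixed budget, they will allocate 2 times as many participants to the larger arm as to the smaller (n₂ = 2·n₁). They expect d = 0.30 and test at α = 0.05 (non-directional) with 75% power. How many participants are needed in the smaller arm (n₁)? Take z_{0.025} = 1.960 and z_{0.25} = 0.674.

n₁ = 116

With allocation ratio k = n₂/n₁ = 2, Var(x̄₁−x̄₂) = σ²(1/n₁ + 1/(k·n₁)) = σ²·(k+1)/(k·n₁).
So n₁ = (1 + 1/k)·((z_{α/2} + z_β)/d)² = 1.500 × (2.634/0.30)².
n₁ = 1.500 × 77.09 = 115.6.
Round up: n₁ = 116, giving n₂ = 2 × 116 = 232.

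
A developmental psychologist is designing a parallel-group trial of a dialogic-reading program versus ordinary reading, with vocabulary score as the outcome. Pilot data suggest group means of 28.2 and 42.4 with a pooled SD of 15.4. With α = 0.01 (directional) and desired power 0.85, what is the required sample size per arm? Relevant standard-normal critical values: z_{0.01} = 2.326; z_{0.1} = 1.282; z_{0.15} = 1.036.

Cohen's d = |M₁ − M₂| / SD_pooled = |28.2 − 42.4| / 15.4 = 14.2 / 15.4 = 0.922.
For two independent groups with equal n: n = 2·((z_{α} + z_β) / d)².
z_{α} + z_β = 2.326 + 1.036 = 3.362.
n = 2 × (3.362 / 0.922)² = 2 × 3.646² = 2 × 13.30 = 26.6.
Round up to the next whole participant.

n = 27 per group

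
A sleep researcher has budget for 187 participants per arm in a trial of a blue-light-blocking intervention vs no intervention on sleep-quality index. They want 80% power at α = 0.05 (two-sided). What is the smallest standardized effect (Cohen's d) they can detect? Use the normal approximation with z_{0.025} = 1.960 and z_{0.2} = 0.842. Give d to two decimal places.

d_min ≈ 0.29

For two independent groups of n = 187 each: d_min = (z_{α/2} + z_β)·√(2/n).
z-sum = 1.960 + 0.842 = 2.802.
d_min = 2.802 × √(2/187) = 2.802 × 0.1034 = 0.290.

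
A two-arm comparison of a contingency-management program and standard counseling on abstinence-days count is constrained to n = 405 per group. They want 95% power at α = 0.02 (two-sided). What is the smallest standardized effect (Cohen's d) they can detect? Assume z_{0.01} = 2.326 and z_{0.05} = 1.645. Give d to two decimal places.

d_min ≈ 0.28

For two independent groups of n = 405 each: d_min = (z_{α/2} + z_β)·√(2/n).
z-sum = 2.326 + 1.645 = 3.971.
d_min = 3.971 × √(2/405) = 3.971 × 0.0703 = 0.279.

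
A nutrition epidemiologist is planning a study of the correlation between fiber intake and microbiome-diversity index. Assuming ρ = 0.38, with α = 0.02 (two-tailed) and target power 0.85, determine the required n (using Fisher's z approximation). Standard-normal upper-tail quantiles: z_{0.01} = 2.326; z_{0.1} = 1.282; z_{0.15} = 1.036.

Fisher's z: C = ½·ln((1+r)/(1−r)) = ½·ln(2.2258) = 0.4001.
n = ((z_{α/2} + z_β)/C)² + 3.
(2.326 + 1.036) / 0.4001 = 3.362 / 0.4001 = 8.403.
n = 8.403² + 3 = 70.61 + 3 = 73.6.
Round up.

n = 74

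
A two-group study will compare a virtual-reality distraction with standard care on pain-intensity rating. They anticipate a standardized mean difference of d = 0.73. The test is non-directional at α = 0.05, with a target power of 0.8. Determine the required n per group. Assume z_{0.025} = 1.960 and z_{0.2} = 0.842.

For two independent groups with equal n: n = 2·((z_{α/2} + z_β) / d)².
z_{α/2} + z_β = 1.960 + 0.842 = 2.802.
n = 2 × (2.802 / 0.73)² = 2 × 3.838² = 2 × 14.73 = 29.5.
Round up to the next whole participant.

n = 30 per group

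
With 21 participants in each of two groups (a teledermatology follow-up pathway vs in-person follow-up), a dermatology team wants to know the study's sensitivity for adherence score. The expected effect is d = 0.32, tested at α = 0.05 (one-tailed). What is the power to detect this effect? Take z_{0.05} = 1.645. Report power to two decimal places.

For two equal groups, power = Φ(d·√(n/2) − z_{α}).
d·√(n/2) = 0.32 × √(21/2) = 0.32 × 3.240 = 1.037.
z_β = 1.037 − 1.645 = -0.608.
Power = Φ(-0.608) = 0.272.

power ≈ 0.27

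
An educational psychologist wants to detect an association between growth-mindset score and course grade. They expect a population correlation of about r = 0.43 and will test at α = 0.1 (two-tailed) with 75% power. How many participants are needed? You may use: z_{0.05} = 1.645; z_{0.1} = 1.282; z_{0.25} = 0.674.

n = 29

Fisher's z: C = ½·ln((1+r)/(1−r)) = ½·ln(2.5088) = 0.4599.
n = ((z_{α/2} + z_β)/C)² + 3.
(1.645 + 0.674) / 0.4599 = 2.319 / 0.4599 = 5.042.
n = 5.042² + 3 = 25.43 + 3 = 28.4.
Round up.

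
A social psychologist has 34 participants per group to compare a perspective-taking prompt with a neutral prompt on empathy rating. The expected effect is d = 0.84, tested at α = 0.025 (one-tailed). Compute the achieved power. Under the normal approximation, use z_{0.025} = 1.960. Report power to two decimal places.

For two equal groups, power = Φ(d·√(n/2) − z_{α}).
d·√(n/2) = 0.84 × √(34/2) = 0.84 × 4.123 = 3.463.
z_β = 3.463 − 1.960 = 1.503.
Power = Φ(1.503) = 0.934.

power ≈ 0.93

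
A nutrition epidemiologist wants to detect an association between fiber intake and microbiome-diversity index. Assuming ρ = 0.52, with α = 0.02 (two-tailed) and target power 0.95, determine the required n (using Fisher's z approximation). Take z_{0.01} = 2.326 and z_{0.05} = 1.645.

n = 51

Fisher's z: C = ½·ln((1+r)/(1−r)) = ½·ln(3.1667) = 0.5763.
n = ((z_{α/2} + z_β)/C)² + 3.
(2.326 + 1.645) / 0.5763 = 3.971 / 0.5763 = 6.891.
n = 6.891² + 3 = 47.48 + 3 = 50.5.
Round up.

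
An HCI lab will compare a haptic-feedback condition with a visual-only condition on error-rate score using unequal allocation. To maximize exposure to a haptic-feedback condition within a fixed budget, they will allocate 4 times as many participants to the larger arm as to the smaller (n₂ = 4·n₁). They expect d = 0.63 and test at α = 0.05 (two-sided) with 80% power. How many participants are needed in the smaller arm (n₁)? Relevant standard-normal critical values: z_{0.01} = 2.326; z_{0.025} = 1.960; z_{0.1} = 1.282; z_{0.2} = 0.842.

n₁ = 25

With allocation ratio k = n₂/n₁ = 4, Var(x̄₁−x̄₂) = σ²(1/n₁ + 1/(k·n₁)) = σ²·(k+1)/(k·n₁).
So n₁ = (1 + 1/k)·((z_{α/2} + z_β)/d)² = 1.250 × (2.802/0.63)².
n₁ = 1.250 × 19.78 = 24.7.
Round up: n₁ = 25, giving n₂ = 4 × 25 = 100.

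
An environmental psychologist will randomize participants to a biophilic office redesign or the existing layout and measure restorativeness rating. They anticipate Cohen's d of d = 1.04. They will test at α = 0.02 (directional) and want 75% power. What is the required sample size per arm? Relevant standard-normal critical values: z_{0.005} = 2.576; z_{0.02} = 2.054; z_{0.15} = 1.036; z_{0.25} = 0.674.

n = 14 per group

For two independent groups with equal n: n = 2·((z_{α} + z_β) / d)².
z_{α} + z_β = 2.054 + 0.674 = 2.728.
n = 2 × (2.728 / 1.04)² = 2 × 2.623² = 2 × 6.88 = 13.8.
Round up to the next whole participant.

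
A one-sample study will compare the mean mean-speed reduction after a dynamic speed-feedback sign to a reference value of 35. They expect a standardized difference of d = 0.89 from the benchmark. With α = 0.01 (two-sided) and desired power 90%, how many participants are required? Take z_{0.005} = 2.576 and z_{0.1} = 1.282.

For a one-sample test: n = ((z_{α/2} + z_β) / d)².
z_{α/2} + z_β = 2.576 + 1.282 = 3.858.
n = (3.858 / 0.89)² = 4.335² = 18.79.
Round up.

n = 19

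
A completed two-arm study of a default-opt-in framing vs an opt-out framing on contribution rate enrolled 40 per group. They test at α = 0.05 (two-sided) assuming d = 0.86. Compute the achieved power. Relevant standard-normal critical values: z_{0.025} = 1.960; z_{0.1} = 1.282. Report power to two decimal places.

power ≈ 0.97

For two equal groups, power = Φ(d·√(n/2) − z_{α/2}).
d·√(n/2) = 0.86 × √(40/2) = 0.86 × 4.472 = 3.846.
z_β = 3.846 − 1.960 = 1.886.
Power = Φ(1.886) = 0.970.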